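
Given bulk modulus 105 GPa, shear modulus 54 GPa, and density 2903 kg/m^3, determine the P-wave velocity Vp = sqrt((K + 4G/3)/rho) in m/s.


First compute the effective modulus:
K + 4G/3 = 105e9 + 4*54e9/3 = 177000000000.0 Pa
Then divide by density:
177000000000.0 / 2903 = 60971408.8874 Pa/(kg/m^3)
Take the square root:
Vp = sqrt(60971408.8874) = 7808.42 m/s

7808.42


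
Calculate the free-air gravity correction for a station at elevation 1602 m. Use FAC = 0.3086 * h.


FAC = 0.3086 * h
= 0.3086 * 1602
= 494.3772 mGal

494.3772


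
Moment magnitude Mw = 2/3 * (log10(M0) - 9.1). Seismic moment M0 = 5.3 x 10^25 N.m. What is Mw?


log10(M0) = log10(5.3 x 10^25) = 25.7243
Mw = 2/3 * (25.7243 - 9.1)
= 2/3 * 16.6243
= 11.08

11.08


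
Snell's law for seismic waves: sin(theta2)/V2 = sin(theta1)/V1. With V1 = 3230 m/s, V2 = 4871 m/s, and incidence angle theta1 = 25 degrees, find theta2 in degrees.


sin(theta1) = sin(25 deg) = 0.422618
sin(theta2) = V2/V1 * sin(theta1) = 4871/3230 * 0.422618 = 0.637329
theta2 = arcsin(0.637329) = 39.593 degrees

39.593


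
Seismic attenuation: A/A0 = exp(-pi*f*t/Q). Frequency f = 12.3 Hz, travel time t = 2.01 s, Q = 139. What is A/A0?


pi*f*t/Q = pi*12.3*2.01/139 = 0.558774
A/A0 = exp(-0.558774) = 0.57191

0.57191


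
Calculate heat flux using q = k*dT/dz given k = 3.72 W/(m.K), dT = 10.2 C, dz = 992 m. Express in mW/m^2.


q = k * dT / dz * 1000
= 3.72 * 10.2 / 992 * 1000
= 0.03825 * 1000
= 38.25 mW/m^2

38.25


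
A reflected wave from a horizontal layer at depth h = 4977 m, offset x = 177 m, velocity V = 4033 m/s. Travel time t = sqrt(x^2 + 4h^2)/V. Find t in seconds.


x^2 + 4h^2 = 177^2 + 4*4977^2 = 31329 + 99082116 = 99113445
sqrt(99113445) = 9955.5736
t = 9955.5736 / 4033 = 2.4685 s

2.4685


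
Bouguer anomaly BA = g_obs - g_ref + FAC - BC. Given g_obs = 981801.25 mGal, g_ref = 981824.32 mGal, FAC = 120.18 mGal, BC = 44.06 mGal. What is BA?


BA = g_obs - g_ref + FAC - BC
= 981801.25 - 981824.32 + 120.18 - 44.06
= 53.05 mGal

53.05


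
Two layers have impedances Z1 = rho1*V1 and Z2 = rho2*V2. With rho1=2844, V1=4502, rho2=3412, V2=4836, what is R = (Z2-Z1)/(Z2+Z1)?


Z1 = 2844 * 4502 = 12803688
Z2 = 3412 * 4836 = 16500432
R = (16500432 - 12803688) / (16500432 + 12803688) = 3696744 / 29304120 = 0.1262

0.1262


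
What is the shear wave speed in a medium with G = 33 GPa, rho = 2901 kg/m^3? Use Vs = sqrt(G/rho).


Convert G to Pa: G = 33e9 Pa
Compute G/rho = 33e9 / 2901 = 11375387.7973
Vs = sqrt(11375387.7973) = 3372.74 m/s

3372.74


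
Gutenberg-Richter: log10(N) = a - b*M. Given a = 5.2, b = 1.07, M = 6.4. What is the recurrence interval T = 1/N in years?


log10(N) = 5.2 - 1.07*6.4 = -1.648
N = 10^-1.648 = 0.022491
T = 1/N = 1/0.022491 = 44.4631 years

44.4631


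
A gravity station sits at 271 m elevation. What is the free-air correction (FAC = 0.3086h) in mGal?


FAC = 0.3086 * h
= 0.3086 * 271
= 83.6306 mGal

83.6306


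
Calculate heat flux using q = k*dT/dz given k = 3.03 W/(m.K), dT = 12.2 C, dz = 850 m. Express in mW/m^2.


q = k * dT / dz * 1000
= 3.03 * 12.2 / 850 * 1000
= 0.043489 * 1000
= 43.4894 mW/m^2

43.4894


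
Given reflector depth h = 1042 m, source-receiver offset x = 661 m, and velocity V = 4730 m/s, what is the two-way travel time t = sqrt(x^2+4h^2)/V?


x^2 + 4h^2 = 661^2 + 4*1042^2 = 436921 + 4343056 = 4779977
sqrt(4779977) = 2186.3159
t = 2186.3159 / 4730 = 0.4622 s

0.4622


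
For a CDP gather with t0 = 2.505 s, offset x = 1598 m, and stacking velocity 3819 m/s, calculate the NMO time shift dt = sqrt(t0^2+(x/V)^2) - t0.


x/Vnmo = 1598/3819 = 0.418434
(x/Vnmo)^2 = 0.175087
t0^2 = 6.275025
sqrt(6.275025 + 0.175087) = 2.539707
dt = 2.539707 - 2.505 = 0.034707

0.034707


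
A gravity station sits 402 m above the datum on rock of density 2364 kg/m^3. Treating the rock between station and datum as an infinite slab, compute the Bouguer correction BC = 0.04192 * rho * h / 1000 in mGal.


BC = 0.04192 * rho * h / 1000
= 0.04192 * 2364 * 402 / 1000
= 39.8377 mGal

39.8377


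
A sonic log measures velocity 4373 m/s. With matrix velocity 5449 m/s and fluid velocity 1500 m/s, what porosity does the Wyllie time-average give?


1/V - 1/Vm = 1/4373 - 1/5449 = 4.516e-05
1/Vf - 1/Vm = 1/1500 - 1/5449 = 0.00048315
phi = 4.516e-05 / 0.00048315 = 0.0935

0.0935


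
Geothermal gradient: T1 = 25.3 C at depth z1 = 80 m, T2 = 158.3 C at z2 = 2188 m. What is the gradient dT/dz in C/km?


dT = 158.3 - 25.3 = 133.0 C
dz = 2188 - 80 = 2108 m
gradient = dT/dz * 1000 = 133.0/2108 * 1000 = 63.093 C/km

63.093


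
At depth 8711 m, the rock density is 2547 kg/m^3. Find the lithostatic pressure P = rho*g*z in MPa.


P = rho * g * z / 1e6
= 2547 * 9.81 * 8711 / 1e6
= 217653655.77 / 1e6
= 217.6537 MPa

217.6537


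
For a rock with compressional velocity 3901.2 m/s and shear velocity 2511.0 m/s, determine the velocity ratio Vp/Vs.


Vp/Vs = 3901.2 / 2511.0
= 1.5536

1.5536


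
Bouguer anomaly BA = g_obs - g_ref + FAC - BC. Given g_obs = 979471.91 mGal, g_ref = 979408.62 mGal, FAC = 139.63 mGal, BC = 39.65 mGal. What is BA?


BA = g_obs - g_ref + FAC - BC
= 979471.91 - 979408.62 + 139.63 - 39.65
= 163.27 mGal

163.27


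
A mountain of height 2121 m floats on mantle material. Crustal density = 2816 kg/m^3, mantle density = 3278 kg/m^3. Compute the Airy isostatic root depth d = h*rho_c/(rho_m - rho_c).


rho_m - rho_c = 3278 - 2816 = 462
d = 2121 * 2816 / 462
= 5972736 / 462
= 12928.0 m

12928.0


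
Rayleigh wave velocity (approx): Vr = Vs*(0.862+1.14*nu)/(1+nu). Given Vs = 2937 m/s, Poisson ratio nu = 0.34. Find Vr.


Numerator factor = 0.862 + 1.14*0.34 = 1.2496
Denominator = 1 + 0.34 = 1.34
Vr = 2937 * 1.2496 / 1.34 = 2738.86 m/s

2738.86


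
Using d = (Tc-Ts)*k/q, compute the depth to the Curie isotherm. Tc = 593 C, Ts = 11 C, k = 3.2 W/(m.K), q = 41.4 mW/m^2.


T_Curie - T_surf = 593 - 11 = 582 C
Convert q to W/m^2: 41.4 mW/m^2 = 0.0414 W/m^2
d = 582 * 3.2 / 0.0414 = 44985.51 m

44985.51


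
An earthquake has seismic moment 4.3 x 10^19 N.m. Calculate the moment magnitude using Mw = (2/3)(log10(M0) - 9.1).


log10(M0) = log10(4.3 x 10^19) = 19.6335
Mw = 2/3 * (19.6335 - 9.1)
= 2/3 * 10.5335
= 7.02

7.02


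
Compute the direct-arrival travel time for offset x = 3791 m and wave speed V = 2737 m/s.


t = x / V
= 3791 / 2737
= 1.3851 s

1.3851


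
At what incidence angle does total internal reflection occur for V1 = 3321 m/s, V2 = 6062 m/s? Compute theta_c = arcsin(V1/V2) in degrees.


V1/V2 = 3321/6062 = 0.547839
theta_c = arcsin(0.547839) = 33.2189 degrees

33.2189


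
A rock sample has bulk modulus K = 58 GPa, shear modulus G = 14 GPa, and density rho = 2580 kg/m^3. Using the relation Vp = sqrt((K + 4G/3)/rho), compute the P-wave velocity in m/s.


First compute the effective modulus:
K + 4G/3 = 58e9 + 4*14e9/3 = 76666666666.67 Pa
Then divide by density:
76666666666.67 / 2580 = 29715762.2739 Pa/(kg/m^3)
Take the square root:
Vp = sqrt(29715762.2739) = 5451.22 m/s

5451.22


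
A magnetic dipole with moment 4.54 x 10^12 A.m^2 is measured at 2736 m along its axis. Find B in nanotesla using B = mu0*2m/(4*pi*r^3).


m = 4.54 x 10^12 = 4540000000000 A.m^2
2m = 9080000000000 A.m^2
r^3 = 2736^3 = 20480864256
B = (4pi*10^-7) * 9080000000000 / (4*pi * 20480864256) * 1e9
= 11410264.517838 / 257370130743.28 * 1e9
= 44334.0666 nT

44334.0666


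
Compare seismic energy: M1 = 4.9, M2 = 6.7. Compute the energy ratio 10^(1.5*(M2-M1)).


M2 - M1 = 6.7 - 4.9 = 1.8
1.5 * 1.8 = 2.7
ratio = 10^2.7 = 501.19

501.19


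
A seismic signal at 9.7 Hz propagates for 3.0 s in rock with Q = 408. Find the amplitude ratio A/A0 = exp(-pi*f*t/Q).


pi*f*t/Q = pi*9.7*3.0/408 = 0.224069
A/A0 = exp(-0.224069) = 0.79926

0.79926


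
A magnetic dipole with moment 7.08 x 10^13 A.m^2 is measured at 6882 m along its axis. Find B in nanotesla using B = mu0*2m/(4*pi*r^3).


m = 7.08 x 10^13 = 70800000000000 A.m^2
2m = 141600000000000 A.m^2
r^3 = 6882^3 = 325944760968
B = (4pi*10^-7) * 141600000000000 / (4*pi * 325944760968) * 1e9
= 177939807.899326 / 4095942666132.6 * 1e9
= 43442.944 nT

43442.944


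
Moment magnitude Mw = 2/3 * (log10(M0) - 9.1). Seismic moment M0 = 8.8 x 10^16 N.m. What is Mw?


log10(M0) = log10(8.8 x 10^16) = 16.9445
Mw = 2/3 * (16.9445 - 9.1)
= 2/3 * 7.8445
= 5.23

5.23


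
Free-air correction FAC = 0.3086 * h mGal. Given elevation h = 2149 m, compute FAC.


FAC = 0.3086 * h
= 0.3086 * 2149
= 663.1814 mGal

663.1814


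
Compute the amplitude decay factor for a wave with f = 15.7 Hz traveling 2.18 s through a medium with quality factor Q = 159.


pi*f*t/Q = pi*15.7*2.18/159 = 0.676253
A/A0 = exp(-0.676253) = 0.508519

0.508519


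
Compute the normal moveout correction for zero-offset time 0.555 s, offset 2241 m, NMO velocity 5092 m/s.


x/Vnmo = 2241/5092 = 0.440102
(x/Vnmo)^2 = 0.19369
t0^2 = 0.308025
sqrt(0.308025 + 0.19369) = 0.708318
dt = 0.708318 - 0.555 = 0.153318

0.153318


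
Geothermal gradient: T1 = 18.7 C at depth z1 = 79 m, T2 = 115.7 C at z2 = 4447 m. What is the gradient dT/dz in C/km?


dT = 115.7 - 18.7 = 97.0 C
dz = 4447 - 79 = 4368 m
gradient = dT/dz * 1000 = 97.0/4368 * 1000 = 22.207 C/km

22.207


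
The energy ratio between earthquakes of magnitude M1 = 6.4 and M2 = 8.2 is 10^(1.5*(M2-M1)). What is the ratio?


M2 - M1 = 8.2 - 6.4 = 1.8
1.5 * 1.8 = 2.7
ratio = 10^2.7 = 501.19

501.19


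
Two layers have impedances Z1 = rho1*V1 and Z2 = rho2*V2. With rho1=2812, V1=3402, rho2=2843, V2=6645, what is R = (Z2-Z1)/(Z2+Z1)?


Z1 = 2812 * 3402 = 9566424
Z2 = 2843 * 6645 = 18891735
R = (18891735 - 9566424) / (18891735 + 9566424) = 9325311 / 28458159 = 0.3277

0.3277


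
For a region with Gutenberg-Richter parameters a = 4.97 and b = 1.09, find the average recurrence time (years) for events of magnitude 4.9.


log10(N) = 4.97 - 1.09*4.9 = -0.371
N = 10^-0.371 = 0.425598
T = 1/N = 1/0.425598 = 2.3496 years

2.3496


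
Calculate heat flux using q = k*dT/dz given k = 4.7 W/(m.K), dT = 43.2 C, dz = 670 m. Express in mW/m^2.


q = k * dT / dz * 1000
= 4.7 * 43.2 / 670 * 1000
= 0.303045 * 1000
= 303.0448 mW/m^2

303.0448


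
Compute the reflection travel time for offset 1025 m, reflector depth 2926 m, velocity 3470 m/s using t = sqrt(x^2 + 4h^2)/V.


x^2 + 4h^2 = 1025^2 + 4*2926^2 = 1050625 + 34245904 = 35296529
sqrt(35296529) = 5941.0882
t = 5941.0882 / 3470 = 1.7121 s

1.7121


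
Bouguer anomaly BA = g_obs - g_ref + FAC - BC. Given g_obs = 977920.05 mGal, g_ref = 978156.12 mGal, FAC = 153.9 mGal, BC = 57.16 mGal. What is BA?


BA = g_obs - g_ref + FAC - BC
= 977920.05 - 978156.12 + 153.9 - 57.16
= -139.33 mGal

-139.33


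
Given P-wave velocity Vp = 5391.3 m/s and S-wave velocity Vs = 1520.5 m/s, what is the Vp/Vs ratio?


Vp/Vs = 5391.3 / 1520.5
= 3.5457

3.5457


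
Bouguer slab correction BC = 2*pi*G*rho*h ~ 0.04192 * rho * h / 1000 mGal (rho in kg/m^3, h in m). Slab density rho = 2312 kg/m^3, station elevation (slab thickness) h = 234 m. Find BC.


BC = 0.04192 * rho * h / 1000
= 0.04192 * 2312 * 234 / 1000
= 22.6791 mGal

22.6791


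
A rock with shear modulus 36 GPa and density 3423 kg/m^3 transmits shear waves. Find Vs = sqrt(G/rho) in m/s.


Convert G to Pa: G = 36e9 Pa
Compute G/rho = 36e9 / 3423 = 10517090.2717
Vs = sqrt(10517090.2717) = 3243.01 m/s

3243.01


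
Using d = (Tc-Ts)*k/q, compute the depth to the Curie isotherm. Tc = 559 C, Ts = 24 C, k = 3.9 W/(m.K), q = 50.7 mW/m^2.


T_Curie - T_surf = 559 - 24 = 535 C
Convert q to W/m^2: 50.7 mW/m^2 = 0.0507 W/m^2
d = 535 * 3.9 / 0.0507 = 41153.85 m

41153.85


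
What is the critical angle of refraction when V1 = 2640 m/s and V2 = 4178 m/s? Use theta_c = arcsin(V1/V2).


V1/V2 = 2640/4178 = 0.631881
theta_c = arcsin(0.631881) = 39.1891 degrees

39.1891


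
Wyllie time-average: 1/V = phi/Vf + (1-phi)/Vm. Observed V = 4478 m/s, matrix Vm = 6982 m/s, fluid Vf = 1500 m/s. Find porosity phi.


1/V - 1/Vm = 1/4478 - 1/6982 = 8.009e-05
1/Vf - 1/Vm = 1/1500 - 1/6982 = 0.00052344
phi = 8.009e-05 / 0.00052344 = 0.153

0.153


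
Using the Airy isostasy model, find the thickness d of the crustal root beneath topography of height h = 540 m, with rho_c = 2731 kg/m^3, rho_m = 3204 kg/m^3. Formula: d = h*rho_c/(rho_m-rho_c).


rho_m - rho_c = 3204 - 2731 = 473
d = 540 * 2731 / 473
= 1474740 / 473
= 3117.84 m

3117.84


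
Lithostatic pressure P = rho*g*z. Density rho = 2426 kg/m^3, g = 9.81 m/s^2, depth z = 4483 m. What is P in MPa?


P = rho * g * z / 1e6
= 2426 * 9.81 * 4483 / 1e6
= 106691185.98 / 1e6
= 106.6912 MPa

106.6912


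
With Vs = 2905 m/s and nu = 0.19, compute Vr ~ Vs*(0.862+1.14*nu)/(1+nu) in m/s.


Numerator factor = 0.862 + 1.14*0.19 = 1.0786
Denominator = 1 + 0.19 = 1.19
Vr = 2905 * 1.0786 / 1.19 = 2633.05 m/s

2633.05


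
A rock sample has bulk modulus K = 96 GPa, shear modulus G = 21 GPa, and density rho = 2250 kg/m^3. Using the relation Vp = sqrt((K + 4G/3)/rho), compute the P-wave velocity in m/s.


First compute the effective modulus:
K + 4G/3 = 96e9 + 4*21e9/3 = 124000000000.0 Pa
Then divide by density:
124000000000.0 / 2250 = 55111111.1111 Pa/(kg/m^3)
Take the square root:
Vp = sqrt(55111111.1111) = 7423.69 m/s

7423.69


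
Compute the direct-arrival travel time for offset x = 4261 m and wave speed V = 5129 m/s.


t = x / V
= 4261 / 5129
= 0.8308 s

0.8308


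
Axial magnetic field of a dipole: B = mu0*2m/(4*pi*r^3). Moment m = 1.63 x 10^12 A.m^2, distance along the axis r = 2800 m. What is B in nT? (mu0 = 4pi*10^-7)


m = 1.63 x 10^12 = 1630000000000 A.m^2
2m = 3260000000000 A.m^2
r^3 = 2800^3 = 21952000000
B = (4pi*10^-7) * 3260000000000 / (4*pi * 21952000000) * 1e9
= 4096636.820281 / 275856967726.41 * 1e9
= 14850.5831 nT

14850.5831


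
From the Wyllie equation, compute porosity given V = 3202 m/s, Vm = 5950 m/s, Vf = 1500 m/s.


1/V - 1/Vm = 1/3202 - 1/5950 = 0.00014424
1/Vf - 1/Vm = 1/1500 - 1/5950 = 0.0004986
phi = 0.00014424 / 0.0004986 = 0.2893

0.2893


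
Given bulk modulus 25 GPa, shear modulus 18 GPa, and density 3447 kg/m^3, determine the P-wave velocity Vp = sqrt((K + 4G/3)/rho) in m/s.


First compute the effective modulus:
K + 4G/3 = 25e9 + 4*18e9/3 = 49000000000.0 Pa
Then divide by density:
49000000000.0 / 3447 = 14215259.6461 Pa/(kg/m^3)
Take the square root:
Vp = sqrt(14215259.6461) = 3770.31 m/s

3770.31


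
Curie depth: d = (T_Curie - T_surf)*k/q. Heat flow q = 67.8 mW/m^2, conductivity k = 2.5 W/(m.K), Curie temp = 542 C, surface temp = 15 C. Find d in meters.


T_Curie - T_surf = 542 - 15 = 527 C
Convert q to W/m^2: 67.8 mW/m^2 = 0.0678 W/m^2
d = 527 * 2.5 / 0.0678 = 19432.15 m

19432.15


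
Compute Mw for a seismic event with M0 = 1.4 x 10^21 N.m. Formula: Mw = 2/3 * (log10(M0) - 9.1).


log10(M0) = log10(1.4 x 10^21) = 21.1461
Mw = 2/3 * (21.1461 - 9.1)
= 2/3 * 12.0461
= 8.03

8.03


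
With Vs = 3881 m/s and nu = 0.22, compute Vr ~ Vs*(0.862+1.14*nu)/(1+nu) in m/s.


Numerator factor = 0.862 + 1.14*0.22 = 1.1128
Denominator = 1 + 0.22 = 1.22
Vr = 3881 * 1.1128 / 1.22 = 3539.98 m/s

3539.98


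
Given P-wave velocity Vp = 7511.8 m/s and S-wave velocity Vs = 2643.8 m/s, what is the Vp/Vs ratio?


Vp/Vs = 7511.8 / 2643.8
= 2.8413

2.8413


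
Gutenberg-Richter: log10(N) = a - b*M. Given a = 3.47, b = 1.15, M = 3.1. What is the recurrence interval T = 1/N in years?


log10(N) = 3.47 - 1.15*3.1 = -0.095
N = 10^-0.095 = 0.803526
T = 1/N = 1/0.803526 = 1.2445 years

1.2445


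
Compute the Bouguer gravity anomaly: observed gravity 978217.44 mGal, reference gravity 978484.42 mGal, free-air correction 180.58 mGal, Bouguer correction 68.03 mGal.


BA = g_obs - g_ref + FAC - BC
= 978217.44 - 978484.42 + 180.58 - 68.03
= -154.43 mGal

-154.43


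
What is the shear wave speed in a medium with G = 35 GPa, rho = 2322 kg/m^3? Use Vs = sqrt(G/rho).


Convert G to Pa: G = 35e9 Pa
Compute G/rho = 35e9 / 2322 = 15073212.7476
Vs = sqrt(15073212.7476) = 3882.42 m/s

3882.42


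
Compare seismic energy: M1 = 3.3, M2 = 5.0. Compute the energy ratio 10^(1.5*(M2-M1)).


M2 - M1 = 5.0 - 3.3 = 1.7
1.5 * 1.7 = 2.55
ratio = 10^2.55 = 354.81

354.81


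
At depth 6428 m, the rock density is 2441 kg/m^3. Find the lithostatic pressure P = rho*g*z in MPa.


P = rho * g * z / 1e6
= 2441 * 9.81 * 6428 / 1e6
= 153926237.88 / 1e6
= 153.9262 MPa

153.9262


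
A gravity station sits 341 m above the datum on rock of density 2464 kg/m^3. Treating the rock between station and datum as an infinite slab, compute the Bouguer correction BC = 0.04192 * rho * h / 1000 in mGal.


BC = 0.04192 * rho * h / 1000
= 0.04192 * 2464 * 341 / 1000
= 35.2222 mGal

35.2222


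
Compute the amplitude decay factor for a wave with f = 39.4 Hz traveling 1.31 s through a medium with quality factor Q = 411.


pi*f*t/Q = pi*39.4*1.31/411 = 0.394526
A/A0 = exp(-0.394526) = 0.673999

0.673999


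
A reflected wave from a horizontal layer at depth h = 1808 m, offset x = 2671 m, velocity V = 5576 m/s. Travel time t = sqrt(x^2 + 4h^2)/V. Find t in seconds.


x^2 + 4h^2 = 2671^2 + 4*1808^2 = 7134241 + 13075456 = 20209697
sqrt(20209697) = 4495.5197
t = 4495.5197 / 5576 = 0.8062 s

0.8062


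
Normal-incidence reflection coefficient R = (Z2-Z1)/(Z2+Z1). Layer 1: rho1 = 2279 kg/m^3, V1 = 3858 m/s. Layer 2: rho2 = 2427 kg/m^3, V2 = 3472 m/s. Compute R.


Z1 = 2279 * 3858 = 8792382
Z2 = 2427 * 3472 = 8426544
R = (8426544 - 8792382) / (8426544 + 8792382) = -365838 / 17218926 = -0.0212

-0.0212


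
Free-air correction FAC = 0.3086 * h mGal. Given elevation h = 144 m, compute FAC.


FAC = 0.3086 * h
= 0.3086 * 144
= 44.4384 mGal

44.4384


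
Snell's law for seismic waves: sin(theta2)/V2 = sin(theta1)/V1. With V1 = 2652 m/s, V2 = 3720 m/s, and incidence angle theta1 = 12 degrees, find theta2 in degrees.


sin(theta1) = sin(12 deg) = 0.207912
sin(theta2) = V2/V1 * sin(theta1) = 3720/2652 * 0.207912 = 0.291641
theta2 = arcsin(0.291641) = 16.9562 degrees

16.9562


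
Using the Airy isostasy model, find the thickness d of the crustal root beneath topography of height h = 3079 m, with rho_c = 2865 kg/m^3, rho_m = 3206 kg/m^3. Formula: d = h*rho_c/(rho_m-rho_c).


rho_m - rho_c = 3206 - 2865 = 341
d = 3079 * 2865 / 341
= 8821335 / 341
= 25869.02 m

25869.02


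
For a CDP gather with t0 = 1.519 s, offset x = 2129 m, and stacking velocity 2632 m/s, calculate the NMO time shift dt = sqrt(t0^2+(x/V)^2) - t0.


x/Vnmo = 2129/2632 = 0.808891
(x/Vnmo)^2 = 0.654304
t0^2 = 2.307361
sqrt(2.307361 + 0.654304) = 1.720949
dt = 1.720949 - 1.519 = 0.201949

0.201949


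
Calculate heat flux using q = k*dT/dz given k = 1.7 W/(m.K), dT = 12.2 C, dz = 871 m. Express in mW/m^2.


q = k * dT / dz * 1000
= 1.7 * 12.2 / 871 * 1000
= 0.023812 * 1000
= 23.8117 mW/m^2

23.8117


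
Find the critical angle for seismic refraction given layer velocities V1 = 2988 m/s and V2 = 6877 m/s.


V1/V2 = 2988/6877 = 0.434492
theta_c = arcsin(0.434492) = 25.753 degrees

25.753


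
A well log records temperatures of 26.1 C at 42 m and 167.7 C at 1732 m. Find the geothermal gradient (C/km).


dT = 167.7 - 26.1 = 141.6 C
dz = 1732 - 42 = 1690 m
gradient = dT/dz * 1000 = 141.6/1690 * 1000 = 83.787 C/km

83.787


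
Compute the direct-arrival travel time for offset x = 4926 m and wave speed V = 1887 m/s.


t = x / V
= 4926 / 1887
= 2.6105 s

2.6105


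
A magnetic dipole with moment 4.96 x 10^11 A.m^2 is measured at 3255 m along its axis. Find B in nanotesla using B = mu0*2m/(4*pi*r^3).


m = 4.96 x 10^11 = 496000000000 A.m^2
2m = 992000000000 A.m^2
r^3 = 3255^3 = 34486806375
B = (4pi*10^-7) * 992000000000 / (4*pi * 34486806375) * 1e9
= 1246583.964944 / 433373990213.89 * 1e9
= 2876.4623 nT

2876.4623


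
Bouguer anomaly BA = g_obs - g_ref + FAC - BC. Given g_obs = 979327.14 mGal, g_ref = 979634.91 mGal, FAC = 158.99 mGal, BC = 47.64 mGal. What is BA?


BA = g_obs - g_ref + FAC - BC
= 979327.14 - 979634.91 + 158.99 - 47.64
= -196.42 mGal

-196.42


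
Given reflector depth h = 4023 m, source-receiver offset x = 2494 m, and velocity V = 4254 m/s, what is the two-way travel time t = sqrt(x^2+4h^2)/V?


x^2 + 4h^2 = 2494^2 + 4*4023^2 = 6220036 + 64738116 = 70958152
sqrt(70958152) = 8423.6662
t = 8423.6662 / 4254 = 1.9802 s

1.9802


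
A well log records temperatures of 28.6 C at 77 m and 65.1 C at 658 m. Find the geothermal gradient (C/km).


dT = 65.1 - 28.6 = 36.5 C
dz = 658 - 77 = 581 m
gradient = dT/dz * 1000 = 36.5/581 * 1000 = 62.8227 C/km

62.8227


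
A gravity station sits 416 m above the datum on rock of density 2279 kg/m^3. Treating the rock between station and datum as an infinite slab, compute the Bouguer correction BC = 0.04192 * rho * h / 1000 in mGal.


BC = 0.04192 * rho * h / 1000
= 0.04192 * 2279 * 416 / 1000
= 39.7428 mGal

39.7428


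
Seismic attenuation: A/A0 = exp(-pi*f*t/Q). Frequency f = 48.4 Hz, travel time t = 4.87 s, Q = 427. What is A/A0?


pi*f*t/Q = pi*48.4*4.87/427 = 1.734189
A/A0 = exp(-1.734189) = 0.176543

0.176543


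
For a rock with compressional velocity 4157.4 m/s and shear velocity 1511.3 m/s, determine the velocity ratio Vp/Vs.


Vp/Vs = 4157.4 / 1511.3
= 2.7509

2.7509


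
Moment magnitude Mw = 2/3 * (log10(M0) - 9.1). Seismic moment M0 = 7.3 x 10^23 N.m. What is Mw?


log10(M0) = log10(7.3 x 10^23) = 23.8633
Mw = 2/3 * (23.8633 - 9.1)
= 2/3 * 14.7633
= 9.84

9.84


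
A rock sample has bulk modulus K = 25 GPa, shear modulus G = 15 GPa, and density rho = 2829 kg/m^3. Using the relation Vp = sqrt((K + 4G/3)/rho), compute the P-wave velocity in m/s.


First compute the effective modulus:
K + 4G/3 = 25e9 + 4*15e9/3 = 45000000000.0 Pa
Then divide by density:
45000000000.0 / 2829 = 15906680.8059 Pa/(kg/m^3)
Take the square root:
Vp = sqrt(15906680.8059) = 3988.32 m/s

3988.32


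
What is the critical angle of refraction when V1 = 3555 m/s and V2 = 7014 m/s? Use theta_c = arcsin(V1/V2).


V1/V2 = 3555/7014 = 0.506843
theta_c = arcsin(0.506843) = 30.4538 degrees

30.4538


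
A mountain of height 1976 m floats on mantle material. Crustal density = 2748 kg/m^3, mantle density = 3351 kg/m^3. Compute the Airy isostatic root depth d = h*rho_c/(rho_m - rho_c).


rho_m - rho_c = 3351 - 2748 = 603
d = 1976 * 2748 / 603
= 5430048 / 603
= 9005.05 m

9005.05


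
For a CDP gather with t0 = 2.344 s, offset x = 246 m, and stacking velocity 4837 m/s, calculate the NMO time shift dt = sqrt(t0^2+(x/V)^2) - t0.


x/Vnmo = 246/4837 = 0.050858
(x/Vnmo)^2 = 0.002587
t0^2 = 5.494336
sqrt(5.494336 + 0.002587) = 2.344552
dt = 2.344552 - 2.344 = 0.000552

5.520000e-04


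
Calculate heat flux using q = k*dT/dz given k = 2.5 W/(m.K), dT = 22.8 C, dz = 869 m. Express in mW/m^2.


q = k * dT / dz * 1000
= 2.5 * 22.8 / 869 * 1000
= 0.065593 * 1000
= 65.5926 mW/m^2

65.5926


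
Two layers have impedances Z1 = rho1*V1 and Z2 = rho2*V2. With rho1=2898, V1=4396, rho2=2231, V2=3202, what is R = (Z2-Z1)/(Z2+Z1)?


Z1 = 2898 * 4396 = 12739608
Z2 = 2231 * 3202 = 7143662
R = (7143662 - 12739608) / (7143662 + 12739608) = -5595946 / 19883270 = -0.2814

-0.2814


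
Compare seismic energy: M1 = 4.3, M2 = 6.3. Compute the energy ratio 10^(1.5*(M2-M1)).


M2 - M1 = 6.3 - 4.3 = 2.0
1.5 * 2.0 = 3.0
ratio = 10^3.0 = 1000.0

1000.0


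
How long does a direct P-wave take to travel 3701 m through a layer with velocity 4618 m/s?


t = x / V
= 3701 / 4618
= 0.8014 s

0.8014


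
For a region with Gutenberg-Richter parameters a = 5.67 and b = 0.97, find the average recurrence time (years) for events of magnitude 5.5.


log10(N) = 5.67 - 0.97*5.5 = 0.335
N = 10^0.335 = 2.162719
T = 1/N = 1/2.162719 = 0.4624 years

0.4624


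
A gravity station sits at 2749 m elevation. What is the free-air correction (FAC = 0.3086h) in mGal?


FAC = 0.3086 * h
= 0.3086 * 2749
= 848.3414 mGal

848.3414


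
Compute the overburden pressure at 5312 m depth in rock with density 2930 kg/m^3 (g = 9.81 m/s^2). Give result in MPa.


P = rho * g * z / 1e6
= 2930 * 9.81 * 5312 / 1e6
= 152684409.6 / 1e6
= 152.6844 MPa

152.6844


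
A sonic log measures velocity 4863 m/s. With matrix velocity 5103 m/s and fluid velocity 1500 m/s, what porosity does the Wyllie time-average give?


1/V - 1/Vm = 1/4863 - 1/5103 = 9.67e-06
1/Vf - 1/Vm = 1/1500 - 1/5103 = 0.0004707
phi = 9.67e-06 / 0.0004707 = 0.0205

0.0205


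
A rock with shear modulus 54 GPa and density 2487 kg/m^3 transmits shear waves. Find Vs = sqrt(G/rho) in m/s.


Convert G to Pa: G = 54e9 Pa
Compute G/rho = 54e9 / 2487 = 21712907.117
Vs = sqrt(21712907.117) = 4659.71 m/s

4659.71


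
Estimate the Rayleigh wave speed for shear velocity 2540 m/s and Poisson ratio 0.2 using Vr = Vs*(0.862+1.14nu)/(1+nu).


Numerator factor = 0.862 + 1.14*0.2 = 1.09
Denominator = 1 + 0.2 = 1.2
Vr = 2540 * 1.09 / 1.2 = 2307.17 m/s

2307.17


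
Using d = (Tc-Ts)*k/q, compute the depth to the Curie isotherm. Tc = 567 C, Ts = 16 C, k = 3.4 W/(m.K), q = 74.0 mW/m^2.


T_Curie - T_surf = 567 - 16 = 551 C
Convert q to W/m^2: 74.0 mW/m^2 = 0.074 W/m^2
d = 551 * 3.4 / 0.074 = 25316.22 m

25316.22


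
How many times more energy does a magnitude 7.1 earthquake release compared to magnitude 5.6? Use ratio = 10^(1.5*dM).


M2 - M1 = 7.1 - 5.6 = 1.5
1.5 * 1.5 = 2.25
ratio = 10^2.25 = 177.83

177.83


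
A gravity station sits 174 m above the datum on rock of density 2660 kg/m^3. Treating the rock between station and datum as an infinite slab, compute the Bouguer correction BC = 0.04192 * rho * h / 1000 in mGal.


BC = 0.04192 * rho * h / 1000
= 0.04192 * 2660 * 174 / 1000
= 19.4023 mGal

19.4023


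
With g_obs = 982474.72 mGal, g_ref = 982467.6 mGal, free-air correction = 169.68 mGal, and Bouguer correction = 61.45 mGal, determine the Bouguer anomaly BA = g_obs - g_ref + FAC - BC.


BA = g_obs - g_ref + FAC - BC
= 982474.72 - 982467.6 + 169.68 - 61.45
= 115.35 mGal

115.35


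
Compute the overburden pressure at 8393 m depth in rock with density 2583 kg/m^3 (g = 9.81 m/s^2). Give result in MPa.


P = rho * g * z / 1e6
= 2583 * 9.81 * 8393 / 1e6
= 212672157.39 / 1e6
= 212.6722 MPa

212.6722


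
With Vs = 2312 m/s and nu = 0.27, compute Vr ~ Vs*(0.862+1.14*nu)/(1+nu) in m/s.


Numerator factor = 0.862 + 1.14*0.27 = 1.1698
Denominator = 1 + 0.27 = 1.27
Vr = 2312 * 1.1698 / 1.27 = 2129.59 m/s

2129.59


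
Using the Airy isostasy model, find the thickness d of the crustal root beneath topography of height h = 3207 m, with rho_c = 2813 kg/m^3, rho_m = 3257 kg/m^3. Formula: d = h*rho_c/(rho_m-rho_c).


rho_m - rho_c = 3257 - 2813 = 444
d = 3207 * 2813 / 444
= 9021291 / 444
= 20318.22 m

20318.22


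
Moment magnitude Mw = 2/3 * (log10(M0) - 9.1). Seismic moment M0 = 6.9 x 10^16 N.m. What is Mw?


log10(M0) = log10(6.9 x 10^16) = 16.8388
Mw = 2/3 * (16.8388 - 9.1)
= 2/3 * 7.7388
= 5.16

5.16


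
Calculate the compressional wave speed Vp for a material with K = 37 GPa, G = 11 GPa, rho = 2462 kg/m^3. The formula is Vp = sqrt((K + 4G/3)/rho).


First compute the effective modulus:
K + 4G/3 = 37e9 + 4*11e9/3 = 51666666666.67 Pa
Then divide by density:
51666666666.67 / 2462 = 20985648.5242 Pa/(kg/m^3)
Take the square root:
Vp = sqrt(20985648.5242) = 4581.01 m/s

4581.01


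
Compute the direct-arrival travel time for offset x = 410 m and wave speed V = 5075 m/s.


t = x / V
= 410 / 5075
= 0.0808 s

0.0808


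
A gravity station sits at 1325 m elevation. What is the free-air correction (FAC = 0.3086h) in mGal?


FAC = 0.3086 * h
= 0.3086 * 1325
= 408.895 mGal

408.895


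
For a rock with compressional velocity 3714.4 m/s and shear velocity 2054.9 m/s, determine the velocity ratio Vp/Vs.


Vp/Vs = 3714.4 / 2054.9
= 1.8076

1.8076


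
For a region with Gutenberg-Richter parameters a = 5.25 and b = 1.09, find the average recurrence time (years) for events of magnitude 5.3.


log10(N) = 5.25 - 1.09*5.3 = -0.527
N = 10^-0.527 = 0.297167
T = 1/N = 1/0.297167 = 3.3651 years

3.3651


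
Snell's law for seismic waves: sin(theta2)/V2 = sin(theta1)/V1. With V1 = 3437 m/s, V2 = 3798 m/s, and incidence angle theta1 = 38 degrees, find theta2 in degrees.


sin(theta1) = sin(38 deg) = 0.615661
sin(theta2) = V2/V1 * sin(theta1) = 3798/3437 * 0.615661 = 0.680327
theta2 = arcsin(0.680327) = 42.8692 degrees

42.8692


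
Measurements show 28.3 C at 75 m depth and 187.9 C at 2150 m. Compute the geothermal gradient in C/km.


dT = 187.9 - 28.3 = 159.6 C
dz = 2150 - 75 = 2075 m
gradient = dT/dz * 1000 = 159.6/2075 * 1000 = 76.9157 C/km

76.9157


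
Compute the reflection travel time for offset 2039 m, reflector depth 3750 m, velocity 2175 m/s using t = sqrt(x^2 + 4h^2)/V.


x^2 + 4h^2 = 2039^2 + 4*3750^2 = 4157521 + 56250000 = 60407521
sqrt(60407521) = 7772.2275
t = 7772.2275 / 2175 = 3.5734 s

3.5734


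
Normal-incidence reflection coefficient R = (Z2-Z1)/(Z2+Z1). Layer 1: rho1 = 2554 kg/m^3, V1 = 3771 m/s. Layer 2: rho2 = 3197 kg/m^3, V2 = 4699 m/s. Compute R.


Z1 = 2554 * 3771 = 9631134
Z2 = 3197 * 4699 = 15022703
R = (15022703 - 9631134) / (15022703 + 9631134) = 5391569 / 24653837 = 0.2187

0.2187


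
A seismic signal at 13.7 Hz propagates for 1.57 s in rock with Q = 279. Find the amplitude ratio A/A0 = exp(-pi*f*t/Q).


pi*f*t/Q = pi*13.7*1.57/279 = 0.242195
A/A0 = exp(-0.242195) = 0.784903

0.784903


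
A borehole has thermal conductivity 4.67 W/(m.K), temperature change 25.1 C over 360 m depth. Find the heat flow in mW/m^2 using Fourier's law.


q = k * dT / dz * 1000
= 4.67 * 25.1 / 360 * 1000
= 0.325603 * 1000
= 325.6028 mW/m^2

325.6028


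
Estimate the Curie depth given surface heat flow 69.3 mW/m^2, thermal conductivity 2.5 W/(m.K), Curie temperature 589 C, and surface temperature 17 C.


T_Curie - T_surf = 589 - 17 = 572 C
Convert q to W/m^2: 69.3 mW/m^2 = 0.0693 W/m^2
d = 572 * 2.5 / 0.0693 = 20634.92 m

20634.92


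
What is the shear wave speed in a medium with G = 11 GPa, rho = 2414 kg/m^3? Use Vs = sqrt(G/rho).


Convert G to Pa: G = 11e9 Pa
Compute G/rho = 11e9 / 2414 = 4556752.2784
Vs = sqrt(4556752.2784) = 2134.66 m/s

2134.66


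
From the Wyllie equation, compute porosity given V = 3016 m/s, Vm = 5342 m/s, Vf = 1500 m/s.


1/V - 1/Vm = 1/3016 - 1/5342 = 0.00014437
1/Vf - 1/Vm = 1/1500 - 1/5342 = 0.00047947
phi = 0.00014437 / 0.00047947 = 0.3011

0.3011


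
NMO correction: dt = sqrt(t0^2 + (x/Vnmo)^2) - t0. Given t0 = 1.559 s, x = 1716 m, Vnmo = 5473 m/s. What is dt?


x/Vnmo = 1716/5473 = 0.313539
(x/Vnmo)^2 = 0.098307
t0^2 = 2.430481
sqrt(2.430481 + 0.098307) = 1.590216
dt = 1.590216 - 1.559 = 0.031216

0.031216


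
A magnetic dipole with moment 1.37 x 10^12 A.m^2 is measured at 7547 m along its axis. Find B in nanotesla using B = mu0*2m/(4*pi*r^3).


m = 1.37 x 10^12 = 1370000000000 A.m^2
2m = 2740000000000 A.m^2
r^3 = 7547^3 = 429856056323
B = (4pi*10^-7) * 2740000000000 / (4*pi * 429856056323) * 1e9
= 3443185.548334 / 5401730514581.67 * 1e9
= 637.4227 nT

637.4227


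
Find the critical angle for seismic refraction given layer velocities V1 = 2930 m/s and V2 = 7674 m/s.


V1/V2 = 2930/7674 = 0.381809
theta_c = arcsin(0.381809) = 22.4458 degrees

22.4458


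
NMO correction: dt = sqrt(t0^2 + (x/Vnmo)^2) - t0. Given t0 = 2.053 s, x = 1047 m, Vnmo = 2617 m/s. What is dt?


x/Vnmo = 1047/2617 = 0.400076
(x/Vnmo)^2 = 0.160061
t0^2 = 4.214809
sqrt(4.214809 + 0.160061) = 2.091619
dt = 2.091619 - 2.053 = 0.038619

0.038619


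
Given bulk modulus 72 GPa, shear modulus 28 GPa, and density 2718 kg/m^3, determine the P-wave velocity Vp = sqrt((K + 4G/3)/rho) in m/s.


First compute the effective modulus:
K + 4G/3 = 72e9 + 4*28e9/3 = 109333333333.33 Pa
Then divide by density:
109333333333.33 / 2718 = 40225656.1197 Pa/(kg/m^3)
Take the square root:
Vp = sqrt(40225656.1197) = 6342.37 m/s

6342.37


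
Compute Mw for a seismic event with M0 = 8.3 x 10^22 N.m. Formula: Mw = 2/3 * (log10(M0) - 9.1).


log10(M0) = log10(8.3 x 10^22) = 22.9191
Mw = 2/3 * (22.9191 - 9.1)
= 2/3 * 13.8191
= 9.21

9.21


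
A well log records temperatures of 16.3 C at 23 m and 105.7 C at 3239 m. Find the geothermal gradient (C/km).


dT = 105.7 - 16.3 = 89.4 C
dz = 3239 - 23 = 3216 m
gradient = dT/dz * 1000 = 89.4/3216 * 1000 = 27.7985 C/km

27.7985


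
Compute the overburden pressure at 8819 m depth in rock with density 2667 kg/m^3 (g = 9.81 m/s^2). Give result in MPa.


P = rho * g * z / 1e6
= 2667 * 9.81 * 8819 / 1e6
= 230733878.13 / 1e6
= 230.7339 MPa

230.7339


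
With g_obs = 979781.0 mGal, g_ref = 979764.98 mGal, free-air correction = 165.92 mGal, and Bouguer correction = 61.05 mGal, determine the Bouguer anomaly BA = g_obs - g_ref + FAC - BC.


BA = g_obs - g_ref + FAC - BC
= 979781.0 - 979764.98 + 165.92 - 61.05
= 120.89 mGal

120.89


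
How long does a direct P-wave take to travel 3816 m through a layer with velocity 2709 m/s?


t = x / V
= 3816 / 2709
= 1.4086 s

1.4086


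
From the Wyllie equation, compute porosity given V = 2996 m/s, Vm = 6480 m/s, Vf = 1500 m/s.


1/V - 1/Vm = 1/2996 - 1/6480 = 0.00017946
1/Vf - 1/Vm = 1/1500 - 1/6480 = 0.00051235
phi = 0.00017946 / 0.00051235 = 0.3503

0.3503


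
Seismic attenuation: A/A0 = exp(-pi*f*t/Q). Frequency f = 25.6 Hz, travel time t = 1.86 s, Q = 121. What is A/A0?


pi*f*t/Q = pi*25.6*1.86/121 = 1.236282
A/A0 = exp(-1.236282) = 0.290462

0.290462


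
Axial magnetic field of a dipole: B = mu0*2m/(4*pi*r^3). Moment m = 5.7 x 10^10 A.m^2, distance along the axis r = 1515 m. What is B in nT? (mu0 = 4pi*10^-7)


m = 5.7 x 10^10 = 57000000000 A.m^2
2m = 114000000000 A.m^2
r^3 = 1515^3 = 3477265875
B = (4pi*10^-7) * 114000000000 / (4*pi * 3477265875) * 1e9
= 143256.625004 / 43696611709.91 * 1e9
= 3278.4378 nT

3278.4378


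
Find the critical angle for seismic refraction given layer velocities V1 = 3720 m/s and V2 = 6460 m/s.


V1/V2 = 3720/6460 = 0.575851
theta_c = arcsin(0.575851) = 35.1593 degrees

35.1593


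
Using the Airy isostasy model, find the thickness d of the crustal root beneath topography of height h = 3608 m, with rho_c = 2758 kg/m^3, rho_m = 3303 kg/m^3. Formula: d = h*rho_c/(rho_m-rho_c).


rho_m - rho_c = 3303 - 2758 = 545
d = 3608 * 2758 / 545
= 9950864 / 545
= 18258.47 m

18258.47


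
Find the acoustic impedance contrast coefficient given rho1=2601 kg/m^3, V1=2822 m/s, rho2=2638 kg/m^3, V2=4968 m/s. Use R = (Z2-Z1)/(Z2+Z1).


Z1 = 2601 * 2822 = 7340022
Z2 = 2638 * 4968 = 13105584
R = (13105584 - 7340022) / (13105584 + 7340022) = 5765562 / 20445606 = 0.282

0.282


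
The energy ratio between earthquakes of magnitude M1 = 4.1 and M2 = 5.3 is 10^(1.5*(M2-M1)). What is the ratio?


M2 - M1 = 5.3 - 4.1 = 1.2
1.5 * 1.2 = 1.8
ratio = 10^1.8 = 63.1

63.1


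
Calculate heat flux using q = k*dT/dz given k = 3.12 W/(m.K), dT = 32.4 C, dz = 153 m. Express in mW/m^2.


q = k * dT / dz * 1000
= 3.12 * 32.4 / 153 * 1000
= 0.660706 * 1000
= 660.7059 mW/m^2

660.7059


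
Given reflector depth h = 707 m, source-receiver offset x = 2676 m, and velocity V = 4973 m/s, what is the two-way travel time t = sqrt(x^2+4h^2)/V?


x^2 + 4h^2 = 2676^2 + 4*707^2 = 7160976 + 1999396 = 9160372
sqrt(9160372) = 3026.6106
t = 3026.6106 / 4973 = 0.6086 s

0.6086


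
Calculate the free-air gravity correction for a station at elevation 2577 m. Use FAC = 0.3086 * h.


FAC = 0.3086 * h
= 0.3086 * 2577
= 795.2622 mGal

795.2622


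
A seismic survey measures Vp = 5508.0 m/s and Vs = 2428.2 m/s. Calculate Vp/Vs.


Vp/Vs = 5508.0 / 2428.2
= 2.2683

2.2683


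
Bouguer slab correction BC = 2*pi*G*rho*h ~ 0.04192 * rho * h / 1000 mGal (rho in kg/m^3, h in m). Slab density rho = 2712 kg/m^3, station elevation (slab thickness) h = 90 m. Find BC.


BC = 0.04192 * rho * h / 1000
= 0.04192 * 2712 * 90 / 1000
= 10.2318 mGal

10.2318


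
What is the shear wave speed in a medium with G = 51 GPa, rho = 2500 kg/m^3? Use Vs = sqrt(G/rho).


Convert G to Pa: G = 51e9 Pa
Compute G/rho = 51e9 / 2500 = 20400000.0
Vs = sqrt(20400000.0) = 4516.64 m/s

4516.64


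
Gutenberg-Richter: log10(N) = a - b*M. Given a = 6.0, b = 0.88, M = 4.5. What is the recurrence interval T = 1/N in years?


log10(N) = 6.0 - 0.88*4.5 = 2.04
N = 10^2.04 = 109.64782
T = 1/N = 1/109.64782 = 0.0091 years

0.0091


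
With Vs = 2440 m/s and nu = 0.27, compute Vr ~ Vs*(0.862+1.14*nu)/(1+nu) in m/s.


Numerator factor = 0.862 + 1.14*0.27 = 1.1698
Denominator = 1 + 0.27 = 1.27
Vr = 2440 * 1.1698 / 1.27 = 2247.49 m/s

2247.49


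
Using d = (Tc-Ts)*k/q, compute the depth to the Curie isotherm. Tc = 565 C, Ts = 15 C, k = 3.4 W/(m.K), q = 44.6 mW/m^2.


T_Curie - T_surf = 565 - 15 = 550 C
Convert q to W/m^2: 44.6 mW/m^2 = 0.0446 W/m^2
d = 550 * 3.4 / 0.0446 = 41928.25 m

41928.25


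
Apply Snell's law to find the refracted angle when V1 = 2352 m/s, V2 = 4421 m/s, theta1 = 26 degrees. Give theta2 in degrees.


sin(theta1) = sin(26 deg) = 0.438371
sin(theta2) = V2/V1 * sin(theta1) = 4421/2352 * 0.438371 = 0.823996
theta2 = arcsin(0.823996) = 55.4868 degrees

55.4868


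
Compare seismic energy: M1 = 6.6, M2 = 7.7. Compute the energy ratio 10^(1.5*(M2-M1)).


M2 - M1 = 7.7 - 6.6 = 1.1
1.5 * 1.1 = 1.65
ratio = 10^1.65 = 44.67

44.67


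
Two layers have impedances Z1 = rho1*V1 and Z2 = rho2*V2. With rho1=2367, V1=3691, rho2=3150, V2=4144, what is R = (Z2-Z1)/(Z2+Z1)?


Z1 = 2367 * 3691 = 8736597
Z2 = 3150 * 4144 = 13053600
R = (13053600 - 8736597) / (13053600 + 8736597) = 4317003 / 21790197 = 0.1981

0.1981


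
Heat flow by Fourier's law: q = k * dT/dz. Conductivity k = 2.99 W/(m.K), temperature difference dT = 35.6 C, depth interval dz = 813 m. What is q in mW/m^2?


q = k * dT / dz * 1000
= 2.99 * 35.6 / 813 * 1000
= 0.130927 * 1000
= 130.9274 mW/m^2

130.9274


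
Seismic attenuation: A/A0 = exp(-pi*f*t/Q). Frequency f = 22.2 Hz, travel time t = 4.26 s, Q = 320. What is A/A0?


pi*f*t/Q = pi*22.2*4.26/320 = 0.928458
A/A0 = exp(-0.928458) = 0.395162

0.395162


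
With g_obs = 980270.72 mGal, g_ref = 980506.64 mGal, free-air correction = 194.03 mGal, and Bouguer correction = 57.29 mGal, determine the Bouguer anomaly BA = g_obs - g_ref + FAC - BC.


BA = g_obs - g_ref + FAC - BC
= 980270.72 - 980506.64 + 194.03 - 57.29
= -99.18 mGal

-99.18


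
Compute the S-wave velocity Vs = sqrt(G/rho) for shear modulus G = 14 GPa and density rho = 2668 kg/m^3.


Convert G to Pa: G = 14e9 Pa
Compute G/rho = 14e9 / 2668 = 5247376.3118
Vs = sqrt(5247376.3118) = 2290.72 m/s

2290.72


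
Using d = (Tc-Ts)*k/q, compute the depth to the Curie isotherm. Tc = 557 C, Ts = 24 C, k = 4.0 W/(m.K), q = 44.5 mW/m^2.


T_Curie - T_surf = 557 - 24 = 533 C
Convert q to W/m^2: 44.5 mW/m^2 = 0.0445 W/m^2
d = 533 * 4.0 / 0.0445 = 47910.11 m

47910.11


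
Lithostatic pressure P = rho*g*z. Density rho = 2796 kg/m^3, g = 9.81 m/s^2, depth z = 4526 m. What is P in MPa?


P = rho * g * z / 1e6
= 2796 * 9.81 * 4526 / 1e6
= 124142567.76 / 1e6
= 124.1426 MPa

124.1426


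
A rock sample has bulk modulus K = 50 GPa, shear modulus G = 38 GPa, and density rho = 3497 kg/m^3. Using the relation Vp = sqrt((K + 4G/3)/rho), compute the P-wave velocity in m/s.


First compute the effective modulus:
K + 4G/3 = 50e9 + 4*38e9/3 = 100666666666.67 Pa
Then divide by density:
100666666666.67 / 3497 = 28786578.9725 Pa/(kg/m^3)
Take the square root:
Vp = sqrt(28786578.9725) = 5365.31 m/s

5365.31


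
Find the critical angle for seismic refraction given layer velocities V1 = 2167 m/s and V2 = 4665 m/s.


V1/V2 = 2167/4665 = 0.464523
theta_c = arcsin(0.464523) = 27.6794 degrees

27.6794
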